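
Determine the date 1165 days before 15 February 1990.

Subtracting 1165 days from February 15, 1990.
Going back 15 days from February 15, 1990 reaches the end of the previous month; 1165 − 15 = 1150 left.
January 1990 has 31 days: 1150 − 31 = 1119 left.
December 1989 has 31 days: 1119 − 31 = 1088 left.
November 1989 has 30 days: 1088 − 30 = 1058 left.
October 1989 has 31 days: 1058 − 31 = 1027 left.
September 1989 has 30 days: 1027 − 30 = 997 left.
August 1989 has 31 days: 997 − 31 = 966 left.
July 1989 has 31 days: 966 − 31 = 935 left.
June 1989 has 30 days: 935 − 30 = 905 left.
May 1989 has 31 days: 905 − 31 = 874 left.
April 1989 has 30 days: 874 − 30 = 844 left.
March 1989 has 31 days: 844 − 31 = 813 left.
February 1989 has 28 days (1989 is not a leap year): 813 − 28 = 785 left.
January 1989 has 31 days: 785 − 31 = 754 left.
December 1988 has 31 days: 754 − 31 = 723 left.
November 1988 has 30 days: 723 − 30 = 693 left.
October 1988 has 31 days: 693 − 31 = 662 left.
September 1988 has 30 days: 662 − 30 = 632 left.
August 1988 has 31 days: 632 − 31 = 601 left.
July 1988 has 31 days: 601 − 31 = 570 left.
June 1988 has 30 days: 570 − 30 = 540 left.
May 1988 has 31 days: 540 − 31 = 509 left.
April 1988 has 30 days: 509 − 30 = 479 left.
March 1988 has 31 days: 479 − 31 = 448 left.
February 1988 has 29 days (1988 is a leap year): 448 − 29 = 419 left.
January 1988 has 31 days: 419 − 31 = 388 left.
December 1987 has 31 days: 388 − 31 = 357 left.
November 1987 has 30 days: 357 − 30 = 327 left.
October 1987 has 31 days: 327 − 31 = 296 left.
September 1987 has 30 days: 296 − 30 = 266 left.
August 1987 has 31 days: 266 − 31 = 235 left.
July 1987 has 31 days: 235 − 31 = 204 left.
June 1987 has 30 days: 204 − 30 = 174 left.
May 1987 has 31 days: 174 − 31 = 143 left.
April 1987 has 30 days: 143 − 30 = 113 left.
March 1987 has 31 days: 113 − 31 = 82 left.
February 1987 has 28 days (1987 is not a leap year): 82 − 28 = 54 left.
January 1987 has 31 days: 54 − 31 = 23 left.
December 1986 has 31 days; 31 − 23 = 8 → December 8, 1986.

December 8, 1986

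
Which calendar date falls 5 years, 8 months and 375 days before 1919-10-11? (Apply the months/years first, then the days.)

February 1, 1913

Subtracting 5 years, 8 months and 375 days from October 11, 1919: first the month/year part, then the days.
-5 years → 1914; month 10 − 8 = 2 → February 1914.
Day 11 is valid in February, giving February 11, 1914.
Now subtract 375 days from February 11, 1914.
Going back 11 days from February 11, 1914 reaches the end of the previous month; 375 − 11 = 364 left.
January 1914 has 31 days: 364 − 31 = 333 left.
December 1913 has 31 days: 333 − 31 = 302 left.
November 1913 has 30 days: 302 − 30 = 272 left.
October 1913 has 31 days: 272 − 31 = 241 left.
September 1913 has 30 days: 241 − 30 = 211 left.
August 1913 has 31 days: 211 − 31 = 180 left.
July 1913 has 31 days: 180 − 31 = 149 left.
June 1913 has 30 days: 149 − 30 = 119 left.
May 1913 has 31 days: 119 − 31 = 88 left.
April 1913 has 30 days: 88 − 30 = 58 left.
March 1913 has 31 days: 58 − 31 = 27 left.
February 1913 has 28 days; 28 − 27 = 1 → February 1, 1913.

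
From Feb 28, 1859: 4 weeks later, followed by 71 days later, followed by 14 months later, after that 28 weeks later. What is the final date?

February 19, 1861

Advancing 4 weeks (= 28 days) from February 28, 1859:
February has 28 days, so 28 − 28 = 0 days remain after February 28, 1859; 28 − 0 = 28 left.
28 days into March 1859 → March 28, 1859.
Advancing 71 days from March 28, 1859:
March has 31 days, so 31 − 28 = 3 days remain after March 28, 1859; 71 − 3 = 68 left.
April 1859 has 30 days: 68 − 30 = 38 left.
May 1859 has 31 days: 38 − 31 = 7 left.
7 days into June 1859 → June 7, 1859.
Counting forward 14 months from June 7, 1859:
month 6 + 14 = 20, which is month 8 of year 1860 → August 1860.
Day 7 is valid in August, giving August 7, 1860.
Counting forward 28 weeks (= 196 days) from August 7, 1860:
August has 31 days, so 31 − 7 = 24 days remain after August 7, 1860; 196 − 24 = 172 left.
September 1860 has 30 days: 172 − 30 = 142 left.
October 1860 has 31 days: 142 − 31 = 111 left.
November 1860 has 30 days: 111 − 30 = 81 left.
December 1860 has 31 days: 81 − 31 = 50 left.
January 1861 has 31 days: 50 − 31 = 19 left.
19 days into February 1861 → February 19, 1861.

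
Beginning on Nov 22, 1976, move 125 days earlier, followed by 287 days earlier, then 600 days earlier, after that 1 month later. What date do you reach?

March 14, 1974

Counting back 125 days from November 22, 1976:
Going back 22 days from November 22, 1976 reaches the end of the previous month; 125 − 22 = 103 left.
October 1976 has 31 days: 103 − 31 = 72 left.
September 1976 has 30 days: 72 − 30 = 42 left.
August 1976 has 31 days: 42 − 31 = 11 left.
July 1976 has 31 days; 31 − 11 = 20 → July 20, 1976.
Going back 287 days from July 20, 1976:
Going back 20 days from July 20, 1976 reaches the end of the previous month; 287 − 20 = 267 left.
June 1976 has 30 days: 267 − 30 = 237 left.
May 1976 has 31 days: 237 − 31 = 206 left.
April 1976 has 30 days: 206 − 30 = 176 left.
March 1976 has 31 days: 176 − 31 = 145 left.
February 1976 has 29 days (1976 is a leap year): 145 − 29 = 116 left.
January 1976 has 31 days: 116 − 31 = 85 left.
December 1975 has 31 days: 85 − 31 = 54 left.
November 1975 has 30 days: 54 − 30 = 24 left.
October 1975 has 31 days; 31 − 24 = 7 → October 7, 1975.
Subtracting 600 days from October 7, 1975:
Going back 7 days from October 7, 1975 reaches the end of the previous month; 600 − 7 = 593 left.
September 1975 has 30 days: 593 − 30 = 563 left.
August 1975 has 31 days: 563 − 31 = 532 left.
July 1975 has 31 days: 532 − 31 = 501 left.
June 1975 has 30 days: 501 − 30 = 471 left.
May 1975 has 31 days: 471 − 31 = 440 left.
April 1975 has 30 days: 440 − 30 = 410 left.
March 1975 has 31 days: 410 − 31 = 379 left.
February 1975 has 28 days (1975 is not a leap year): 379 − 28 = 351 left.
January 1975 has 31 days: 351 − 31 = 320 left.
December 1974 has 31 days: 320 − 31 = 289 left.
November 1974 has 30 days: 289 − 30 = 259 left.
October 1974 has 31 days: 259 − 31 = 228 left.
September 1974 has 30 days: 228 − 30 = 198 left.
August 1974 has 31 days: 198 − 31 = 167 left.
July 1974 has 31 days: 167 − 31 = 136 left.
June 1974 has 30 days: 136 − 30 = 106 left.
May 1974 has 31 days: 106 − 31 = 75 left.
April 1974 has 30 days: 75 − 30 = 45 left.
March 1974 has 31 days: 45 − 31 = 14 left.
February 1974 has 28 days; 28 − 14 = 14 → February 14, 1974.
Advancing 1 month from February 14, 1974:
month 2 + 1 = 3 → March 1974.
Day 14 is valid in March, giving March 14, 1974.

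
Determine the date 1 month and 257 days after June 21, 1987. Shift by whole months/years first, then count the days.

April 3, 1988

Adding 1 month and 257 days from June 21, 1987: first the month/year part, then the days.
month 6 + 1 = 7 → July 1987.
Day 21 is valid in July, giving July 21, 1987.
Now add 257 days from July 21, 1987.
July has 31 days, so 31 − 21 = 10 days remain after July 21, 1987; 257 − 10 = 247 left.
August 1987 has 31 days: 247 − 31 = 216 left.
September 1987 has 30 days: 216 − 30 = 186 left.
October 1987 has 31 days: 186 − 31 = 155 left.
November 1987 has 30 days: 155 − 30 = 125 left.
December 1987 has 31 days: 125 − 31 = 94 left.
January 1988 has 31 days: 94 − 31 = 63 left.
February 1988 has 29 days (1988 is a leap year): 63 − 29 = 34 left.
March 1988 has 31 days: 34 − 31 = 3 left.
3 days into April 1988 → April 3, 1988.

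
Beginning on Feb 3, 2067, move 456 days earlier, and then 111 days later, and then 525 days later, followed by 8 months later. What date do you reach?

April 2, 2068

Subtracting 456 days from February 3, 2067:
Going back 3 days from February 3, 2067 reaches the end of the previous month; 456 − 3 = 453 left.
January 2067 has 31 days: 453 − 31 = 422 left.
December 2066 has 31 days: 422 − 31 = 391 left.
November 2066 has 30 days: 391 − 30 = 361 left.
October 2066 has 31 days: 361 − 31 = 330 left.
September 2066 has 30 days: 330 − 30 = 300 left.
August 2066 has 31 days: 300 − 31 = 269 left.
July 2066 has 31 days: 269 − 31 = 238 left.
June 2066 has 30 days: 238 − 30 = 208 left.
May 2066 has 31 days: 208 − 31 = 177 left.
April 2066 has 30 days: 177 − 30 = 147 left.
March 2066 has 31 days: 147 − 31 = 116 left.
February 2066 has 28 days (2066 is not a leap year): 116 − 28 = 88 left.
January 2066 has 31 days: 88 − 31 = 57 left.
December 2065 has 31 days: 57 − 31 = 26 left.
November 2065 has 30 days; 30 − 26 = 4 → November 4, 2065.
Advancing 111 days from November 4, 2065:
November has 30 days, so 30 − 4 = 26 days remain after November 4, 2065; 111 − 26 = 85 left.
December 2065 has 31 days: 85 − 31 = 54 left.
January 2066 has 31 days: 54 − 31 = 23 left.
23 days into February 2066 → February 23, 2066.
Advancing 525 days from February 23, 2066:
February has 28 days, so 28 − 23 = 5 days remain after February 23, 2066; 525 − 5 = 520 left.
March 2066 has 31 days: 520 − 31 = 489 left.
April 2066 has 30 days: 489 − 30 = 459 left.
May 2066 has 31 days: 459 − 31 = 428 left.
June 2066 has 30 days: 428 − 30 = 398 left.
July 2066 has 31 days: 398 − 31 = 367 left.
August 2066 has 31 days: 367 − 31 = 336 left.
September 2066 has 30 days: 336 − 30 = 306 left.
October 2066 has 31 days: 306 − 31 = 275 left.
November 2066 has 30 days: 275 − 30 = 245 left.
December 2066 has 31 days: 245 − 31 = 214 left.
January 2067 has 31 days: 214 − 31 = 183 left.
February 2067 has 28 days (2067 is not a leap year): 183 − 28 = 155 left.
March 2067 has 31 days: 155 − 31 = 124 left.
April 2067 has 30 days: 124 − 30 = 94 left.
May 2067 has 31 days: 94 − 31 = 63 left.
June 2067 has 30 days: 63 − 30 = 33 left.
July 2067 has 31 days: 33 − 31 = 2 left.
2 days into August 2067 → August 2, 2067.
Counting forward 8 months from August 2, 2067:
month 8 + 8 = 16, which is month 4 of year 2068 → April 2068.
Day 2 is valid in April, giving April 2, 2068.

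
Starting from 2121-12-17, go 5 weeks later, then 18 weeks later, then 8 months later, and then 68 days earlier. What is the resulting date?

November 20, 2122

Adding 5 weeks (= 35 days) from December 17, 2121:
December has 31 days, so 31 − 17 = 14 days remain after December 17, 2121; 35 − 14 = 21 left.
21 days into January 2122 → January 21, 2122.
Counting forward 18 weeks (= 126 days) from January 21, 2122:
January has 31 days, so 31 − 21 = 10 days remain after January 21, 2122; 126 − 10 = 116 left.
February 2122 has 28 days (2122 is not a leap year): 116 − 28 = 88 left.
March 2122 has 31 days: 88 − 31 = 57 left.
April 2122 has 30 days: 57 − 30 = 27 left.
27 days into May 2122 → May 27, 2122.
Counting forward 8 months from May 27, 2122:
month 5 + 8 = 13, which is month 1 of year 2123 → January 2123.
Day 27 is valid in January, giving January 27, 2123.
Going back 68 days from January 27, 2123:
Going back 27 days from January 27, 2123 reaches the end of the previous month; 68 − 27 = 41 left.
December 2122 has 31 days: 41 − 31 = 10 left.
November 2122 has 30 days; 30 − 10 = 20 → November 20, 2122.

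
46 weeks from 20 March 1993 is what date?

Counting forward 46 weeks = 322 days from March 20, 1993.
March has 31 days, so 31 − 20 = 11 days remain after March 20, 1993; 322 − 11 = 311 left.
April 1993 has 30 days: 311 − 30 = 281 left.
May 1993 has 31 days: 281 − 31 = 250 left.
June 1993 has 30 days: 250 − 30 = 220 left.
July 1993 has 31 days: 220 − 31 = 189 left.
August 1993 has 31 days: 189 − 31 = 158 left.
September 1993 has 30 days: 158 − 30 = 128 left.
October 1993 has 31 days: 128 − 31 = 97 left.
November 1993 has 30 days: 97 − 30 = 67 left.
December 1993 has 31 days: 67 − 31 = 36 left.
January 1994 has 31 days: 36 − 31 = 5 left.
5 days into February 1994 → February 5, 1994.

February 5, 1994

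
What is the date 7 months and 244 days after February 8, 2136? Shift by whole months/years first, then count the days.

Adding 7 months and 244 days from February 8, 2136: first the month/year part, then the days.
month 2 + 7 = 9 → September 2136.
Day 8 is valid in September, giving September 8, 2136.
Now add 244 days from September 8, 2136.
September has 30 days, so 30 − 8 = 22 days remain after September 8, 2136; 244 − 22 = 222 left.
October 2136 has 31 days: 222 − 31 = 191 left.
November 2136 has 30 days: 191 − 30 = 161 left.
December 2136 has 31 days: 161 − 31 = 130 left.
January 2137 has 31 days: 130 − 31 = 99 left.
February 2137 has 28 days (2137 is not a leap year): 99 − 28 = 71 left.
March 2137 has 31 days: 71 − 31 = 40 left.
April 2137 has 30 days: 40 − 30 = 10 left.
10 days into May 2137 → May 10, 2137.

May 10, 2137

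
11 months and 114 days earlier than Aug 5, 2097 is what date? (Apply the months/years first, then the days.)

May 14, 2096

Going back 11 months and 114 days from August 5, 2097: first the month/year part, then the days.
month 8 − 11 = -3, which is month 9 of year 2096 → September 2096.
Day 5 is valid in September, giving September 5, 2096.
Now subtract 114 days from September 5, 2096.
Going back 5 days from September 5, 2096 reaches the end of the previous month; 114 − 5 = 109 left.
August 2096 has 31 days: 109 − 31 = 78 left.
July 2096 has 31 days: 78 − 31 = 47 left.
June 2096 has 30 days: 47 − 30 = 17 left.
May 2096 has 31 days; 31 − 17 = 14 → May 14, 2096.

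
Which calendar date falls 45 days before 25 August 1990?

July 11, 1990

Counting back 45 days from August 25, 1990.
Going back 25 days from August 25, 1990 reaches the end of the previous month; 45 − 25 = 20 left.
July 1990 has 31 days; 31 − 20 = 11 → July 11, 1990.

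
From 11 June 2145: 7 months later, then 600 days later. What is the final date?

September 3, 2147

Counting forward 7 months from June 11, 2145:
month 6 + 7 = 13, which is month 1 of year 2146 → January 2146.
Day 11 is valid in January, giving January 11, 2146.
Advancing 600 days from January 11, 2146:
January has 31 days, so 31 − 11 = 20 days remain after January 11, 2146; 600 − 20 = 580 left.
February 2146 has 28 days (2146 is not a leap year): 580 − 28 = 552 left.
March 2146 has 31 days: 552 − 31 = 521 left.
April 2146 has 30 days: 521 − 30 = 491 left.
May 2146 has 31 days: 491 − 31 = 460 left.
June 2146 has 30 days: 460 − 30 = 430 left.
July 2146 has 31 days: 430 − 31 = 399 left.
August 2146 has 31 days: 399 − 31 = 368 left.
September 2146 has 30 days: 368 − 30 = 338 left.
October 2146 has 31 days: 338 − 31 = 307 left.
November 2146 has 30 days: 307 − 30 = 277 left.
December 2146 has 31 days: 277 − 31 = 246 left.
January 2147 has 31 days: 246 − 31 = 215 left.
February 2147 has 28 days (2147 is not a leap year): 215 − 28 = 187 left.
March 2147 has 31 days: 187 − 31 = 156 left.
April 2147 has 30 days: 156 − 30 = 126 left.
May 2147 has 31 days: 126 − 31 = 95 left.
June 2147 has 30 days: 95 − 30 = 65 left.
July 2147 has 31 days: 65 − 31 = 34 left.
August 2147 has 31 days: 34 − 31 = 3 left.
3 days into September 2147 → September 3, 2147.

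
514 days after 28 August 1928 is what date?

Advancing 514 days from August 28, 1928.
August has 31 days, so 31 − 28 = 3 days remain after August 28, 1928; 514 − 3 = 511 left.
September 1928 has 30 days: 511 − 30 = 481 left.
October 1928 has 31 days: 481 − 31 = 450 left.
November 1928 has 30 days: 450 − 30 = 420 left.
December 1928 has 31 days: 420 − 31 = 389 left.
January 1929 has 31 days: 389 − 31 = 358 left.
February 1929 has 28 days (1929 is not a leap year): 358 − 28 = 330 left.
March 1929 has 31 days: 330 − 31 = 299 left.
April 1929 has 30 days: 299 − 30 = 269 left.
May 1929 has 31 days: 269 − 31 = 238 left.
June 1929 has 30 days: 238 − 30 = 208 left.
July 1929 has 31 days: 208 − 31 = 177 left.
August 1929 has 31 days: 177 − 31 = 146 left.
September 1929 has 30 days: 146 − 30 = 116 left.
October 1929 has 31 days: 116 − 31 = 85 left.
November 1929 has 30 days: 85 − 30 = 55 left.
December 1929 has 31 days: 55 − 31 = 24 left.
24 days into January 1930 → January 24, 1930.

January 24, 1930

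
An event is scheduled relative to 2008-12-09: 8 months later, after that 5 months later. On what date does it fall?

January 9, 2010

Counting forward 8 months from December 9, 2008:
month 12 + 8 = 20, which is month 8 of year 2009 → August 2009.
Day 9 is valid in August, giving August 9, 2009.
Counting forward 5 months from August 9, 2009:
month 8 + 5 = 13, which is month 1 of year 2010 → January 2010.
Day 9 is valid in January, giving January 9, 2010.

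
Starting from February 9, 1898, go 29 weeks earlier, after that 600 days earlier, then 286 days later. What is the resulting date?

September 10, 1896

Subtracting 29 weeks (= 203 days) from February 9, 1898:
Going back 9 days from February 9, 1898 reaches the end of the previous month; 203 − 9 = 194 left.
January 1898 has 31 days: 194 − 31 = 163 left.
December 1897 has 31 days: 163 − 31 = 132 left.
November 1897 has 30 days: 132 − 30 = 102 left.
October 1897 has 31 days: 102 − 31 = 71 left.
September 1897 has 30 days: 71 − 30 = 41 left.
August 1897 has 31 days: 41 − 31 = 10 left.
July 1897 has 31 days; 31 − 10 = 21 → July 21, 1897.
Going back 600 days from July 21, 1897:
Going back 21 days from July 21, 1897 reaches the end of the previous month; 600 − 21 = 579 left.
June 1897 has 30 days: 579 − 30 = 549 left.
May 1897 has 31 days: 549 − 31 = 518 left.
April 1897 has 30 days: 518 − 30 = 488 left.
March 1897 has 31 days: 488 − 31 = 457 left.
February 1897 has 28 days (1897 is not a leap year): 457 − 28 = 429 left.
January 1897 has 31 days: 429 − 31 = 398 left.
December 1896 has 31 days: 398 − 31 = 367 left.
November 1896 has 30 days: 367 − 30 = 337 left.
October 1896 has 31 days: 337 − 31 = 306 left.
September 1896 has 30 days: 306 − 30 = 276 left.
August 1896 has 31 days: 276 − 31 = 245 left.
July 1896 has 31 days: 245 − 31 = 214 left.
June 1896 has 30 days: 214 − 30 = 184 left.
May 1896 has 31 days: 184 − 31 = 153 left.
April 1896 has 30 days: 153 − 30 = 123 left.
March 1896 has 31 days: 123 − 31 = 92 left.
February 1896 has 29 days (1896 is a leap year): 92 − 29 = 63 left.
January 1896 has 31 days: 63 − 31 = 32 left.
December 1895 has 31 days: 32 − 31 = 1 left.
November 1895 has 30 days; 30 − 1 = 29 → November 29, 1895.
Adding 286 days from November 29, 1895:
November has 30 days, so 30 − 29 = 1 day remains after November 29, 1895; 286 − 1 = 285 left.
December 1895 has 31 days: 285 − 31 = 254 left.
January 1896 has 31 days: 254 − 31 = 223 left.
February 1896 has 29 days (1896 is a leap year): 223 − 29 = 194 left.
March 1896 has 31 days: 194 − 31 = 163 left.
April 1896 has 30 days: 163 − 30 = 133 left.
May 1896 has 31 days: 133 − 31 = 102 left.
June 1896 has 30 days: 102 − 30 = 72 left.
July 1896 has 31 days: 72 − 31 = 41 left.
August 1896 has 31 days: 41 − 31 = 10 left.
10 days into September 1896 → September 10, 1896.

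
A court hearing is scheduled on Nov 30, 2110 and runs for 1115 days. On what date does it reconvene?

Advancing 1115 days from November 30, 2110.
November has 30 days, so 30 − 30 = 0 days remain after November 30, 2110; 1115 − 0 = 1115 left.
December 2110 has 31 days: 1115 − 31 = 1084 left.
January 2111 has 31 days: 1084 − 31 = 1053 left.
February 2111 has 28 days (2111 is not a leap year): 1053 − 28 = 1025 left.
March 2111 has 31 days: 1025 − 31 = 994 left.
April 2111 has 30 days: 994 − 30 = 964 left.
May 2111 has 31 days: 964 − 31 = 933 left.
June 2111 has 30 days: 933 − 30 = 903 left.
July 2111 has 31 days: 903 − 31 = 872 left.
August 2111 has 31 days: 872 − 31 = 841 left.
September 2111 has 30 days: 841 − 30 = 811 left.
October 2111 has 31 days: 811 − 31 = 780 left.
November 2111 has 30 days: 780 − 30 = 750 left.
December 2111 has 31 days: 750 − 31 = 719 left.
January 2112 has 31 days: 719 − 31 = 688 left.
February 2112 has 29 days (2112 is a leap year): 688 − 29 = 659 left.
March 2112 has 31 days: 659 − 31 = 628 left.
April 2112 has 30 days: 628 − 30 = 598 left.
May 2112 has 31 days: 598 − 31 = 567 left.
June 2112 has 30 days: 567 − 30 = 537 left.
July 2112 has 31 days: 537 − 31 = 506 left.
August 2112 has 31 days: 506 − 31 = 475 left.
September 2112 has 30 days: 475 − 30 = 445 left.
October 2112 has 31 days: 445 − 31 = 414 left.
November 2112 has 30 days: 414 − 30 = 384 left.
December 2112 has 31 days: 384 − 31 = 353 left.
January 2113 has 31 days: 353 − 31 = 322 left.
February 2113 has 28 days (2113 is not a leap year): 322 − 28 = 294 left.
March 2113 has 31 days: 294 − 31 = 263 left.
April 2113 has 30 days: 263 − 30 = 233 left.
May 2113 has 31 days: 233 − 31 = 202 left.
June 2113 has 30 days: 202 − 30 = 172 left.
July 2113 has 31 days: 172 − 31 = 141 left.
August 2113 has 31 days: 141 − 31 = 110 left.
September 2113 has 30 days: 110 − 30 = 80 left.
October 2113 has 31 days: 80 − 31 = 49 left.
November 2113 has 30 days: 49 − 30 = 19 left.
19 days into December 2113 → December 19, 2113.

December 19, 2113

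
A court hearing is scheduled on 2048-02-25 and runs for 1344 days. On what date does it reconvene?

October 31, 2051

Counting forward 1344 days from February 25, 2048.
February has 29 days, so 29 − 25 = 4 days remain after February 25, 2048; 1344 − 4 = 1340 left.
March 2048 has 31 days: 1340 − 31 = 1309 left.
April 2048 has 30 days: 1309 − 30 = 1279 left.
May 2048 has 31 days: 1279 − 31 = 1248 left.
June 2048 has 30 days: 1248 − 30 = 1218 left.
July 2048 has 31 days: 1218 − 31 = 1187 left.
August 2048 has 31 days: 1187 − 31 = 1156 left.
September 2048 has 30 days: 1156 − 30 = 1126 left.
October 2048 has 31 days: 1126 − 31 = 1095 left.
November 2048 has 30 days: 1095 − 30 = 1065 left.
December 2048 has 31 days: 1065 − 31 = 1034 left.
January 2049 has 31 days: 1034 − 31 = 1003 left.
February 2049 has 28 days (2049 is not a leap year): 1003 − 28 = 975 left.
March 2049 has 31 days: 975 − 31 = 944 left.
April 2049 has 30 days: 944 − 30 = 914 left.
May 2049 has 31 days: 914 − 31 = 883 left.
June 2049 has 30 days: 883 − 30 = 853 left.
July 2049 has 31 days: 853 − 31 = 822 left.
August 2049 has 31 days: 822 − 31 = 791 left.
September 2049 has 30 days: 791 − 30 = 761 left.
October 2049 has 31 days: 761 − 31 = 730 left.
November 2049 has 30 days: 730 − 30 = 700 left.
December 2049 has 31 days: 700 − 31 = 669 left.
January 2050 has 31 days: 669 − 31 = 638 left.
February 2050 has 28 days (2050 is not a leap year): 638 − 28 = 610 left.
March 2050 has 31 days: 610 − 31 = 579 left.
April 2050 has 30 days: 579 − 30 = 549 left.
May 2050 has 31 days: 549 − 31 = 518 left.
June 2050 has 30 days: 518 − 30 = 488 left.
July 2050 has 31 days: 488 − 31 = 457 left.
August 2050 has 31 days: 457 − 31 = 426 left.
September 2050 has 30 days: 426 − 30 = 396 left.
October 2050 has 31 days: 396 − 31 = 365 left.
November 2050 has 30 days: 365 − 30 = 335 left.
December 2050 has 31 days: 335 − 31 = 304 left.
January 2051 has 31 days: 304 − 31 = 273 left.
February 2051 has 28 days (2051 is not a leap year): 273 − 28 = 245 left.
March 2051 has 31 days: 245 − 31 = 214 left.
April 2051 has 30 days: 214 − 30 = 184 left.
May 2051 has 31 days: 184 − 31 = 153 left.
June 2051 has 30 days: 153 − 30 = 123 left.
July 2051 has 31 days: 123 − 31 = 92 left.
August 2051 has 31 days: 92 − 31 = 61 left.
September 2051 has 30 days: 61 − 30 = 31 left.
31 days into October 2051 → October 31, 2051.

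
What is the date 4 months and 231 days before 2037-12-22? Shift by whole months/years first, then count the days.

January 3, 2037

Counting back 4 months and 231 days from December 22, 2037: first the month/year part, then the days.
month 12 − 4 = 8 → August 2037.
Day 22 is valid in August, giving August 22, 2037.
Now subtract 231 days from August 22, 2037.
Going back 22 days from August 22, 2037 reaches the end of the previous month; 231 − 22 = 209 left.
July 2037 has 31 days: 209 − 31 = 178 left.
June 2037 has 30 days: 178 − 30 = 148 left.
May 2037 has 31 days: 148 − 31 = 117 left.
April 2037 has 30 days: 117 − 30 = 87 left.
March 2037 has 31 days: 87 − 31 = 56 left.
February 2037 has 28 days (2037 is not a leap year): 56 − 28 = 28 left.
January 2037 has 31 days; 31 − 28 = 3 → January 3, 2037.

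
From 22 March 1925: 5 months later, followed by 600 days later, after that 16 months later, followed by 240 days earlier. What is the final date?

December 18, 1927

Advancing 5 months from March 22, 1925:
month 3 + 5 = 8 → August 1925.
Day 22 is valid in August, giving August 22, 1925.
Adding 600 days from August 22, 1925:
August has 31 days, so 31 − 22 = 9 days remain after August 22, 1925; 600 − 9 = 591 left.
September 1925 has 30 days: 591 − 30 = 561 left.
October 1925 has 31 days: 561 − 31 = 530 left.
November 1925 has 30 days: 530 − 30 = 500 left.
December 1925 has 31 days: 500 − 31 = 469 left.
January 1926 has 31 days: 469 − 31 = 438 left.
February 1926 has 28 days (1926 is not a leap year): 438 − 28 = 410 left.
March 1926 has 31 days: 410 − 31 = 379 left.
April 1926 has 30 days: 379 − 30 = 349 left.
May 1926 has 31 days: 349 − 31 = 318 left.
June 1926 has 30 days: 318 − 30 = 288 left.
July 1926 has 31 days: 288 − 31 = 257 left.
August 1926 has 31 days: 257 − 31 = 226 left.
September 1926 has 30 days: 226 − 30 = 196 left.
October 1926 has 31 days: 196 − 31 = 165 left.
November 1926 has 30 days: 165 − 30 = 135 left.
December 1926 has 31 days: 135 − 31 = 104 left.
January 1927 has 31 days: 104 − 31 = 73 left.
February 1927 has 28 days (1927 is not a leap year): 73 − 28 = 45 left.
March 1927 has 31 days: 45 − 31 = 14 left.
14 days into April 1927 → April 14, 1927.
Adding 16 months from April 14, 1927:
month 4 + 16 = 20, which is month 8 of year 1928 → August 1928.
Day 14 is valid in August, giving August 14, 1928.
Subtracting 240 days from August 14, 1928:
Going back 14 days from August 14, 1928 reaches the end of the previous month; 240 − 14 = 226 left.
July 1928 has 31 days: 226 − 31 = 195 left.
June 1928 has 30 days: 195 − 30 = 165 left.
May 1928 has 31 days: 165 − 31 = 134 left.
April 1928 has 30 days: 134 − 30 = 104 left.
March 1928 has 31 days: 104 − 31 = 73 left.
February 1928 has 29 days (1928 is a leap year): 73 − 29 = 44 left.
January 1928 has 31 days: 44 − 31 = 13 left.
December 1927 has 31 days; 31 − 13 = 18 → December 18, 1927.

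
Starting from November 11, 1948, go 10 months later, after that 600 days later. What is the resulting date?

May 4, 1951

Counting forward 10 months from November 11, 1948:
month 11 + 10 = 21, which is month 9 of year 1949 → September 1949.
Day 11 is valid in September, giving September 11, 1949.
Adding 600 days from September 11, 1949:
September has 30 days, so 30 − 11 = 19 days remain after September 11, 1949; 600 − 19 = 581 left.
October 1949 has 31 days: 581 − 31 = 550 left.
November 1949 has 30 days: 550 − 30 = 520 left.
December 1949 has 31 days: 520 − 31 = 489 left.
January 1950 has 31 days: 489 − 31 = 458 left.
February 1950 has 28 days (1950 is not a leap year): 458 − 28 = 430 left.
March 1950 has 31 days: 430 − 31 = 399 left.
April 1950 has 30 days: 399 − 30 = 369 left.
May 1950 has 31 days: 369 − 31 = 338 left.
June 1950 has 30 days: 338 − 30 = 308 left.
July 1950 has 31 days: 308 − 31 = 277 left.
August 1950 has 31 days: 277 − 31 = 246 left.
September 1950 has 30 days: 246 − 30 = 216 left.
October 1950 has 31 days: 216 − 31 = 185 left.
November 1950 has 30 days: 185 − 30 = 155 left.
December 1950 has 31 days: 155 − 31 = 124 left.
January 1951 has 31 days: 124 − 31 = 93 left.
February 1951 has 28 days (1951 is not a leap year): 93 − 28 = 65 left.
March 1951 has 31 days: 65 − 31 = 34 left.
April 1951 has 30 days: 34 − 30 = 4 left.
4 days into May 1951 → May 4, 1951.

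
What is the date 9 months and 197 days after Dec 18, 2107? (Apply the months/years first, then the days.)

Adding 9 months and 197 days from December 18, 2107: first the month/year part, then the days.
month 12 + 9 = 21, which is month 9 of year 2108 → September 2108.
Day 18 is valid in September, giving September 18, 2108.
Now add 197 days from September 18, 2108.
September has 30 days, so 30 − 18 = 12 days remain after September 18, 2108; 197 − 12 = 185 left.
October 2108 has 31 days: 185 − 31 = 154 left.
November 2108 has 30 days: 154 − 30 = 124 left.
December 2108 has 31 days: 124 − 31 = 93 left.
January 2109 has 31 days: 93 − 31 = 62 left.
February 2109 has 28 days (2109 is not a leap year): 62 − 28 = 34 left.
March 2109 has 31 days: 34 − 31 = 3 left.
3 days into April 2109 → April 3, 2109.

April 3, 2109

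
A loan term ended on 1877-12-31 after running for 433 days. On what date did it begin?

Counting back 433 days from December 31, 1877.
Going back 31 days from December 31, 1877 reaches the end of the previous month; 433 − 31 = 402 left.
November 1877 has 30 days: 402 − 30 = 372 left.
October 1877 has 31 days: 372 − 31 = 341 left.
September 1877 has 30 days: 341 − 30 = 311 left.
August 1877 has 31 days: 311 − 31 = 280 left.
July 1877 has 31 days: 280 − 31 = 249 left.
June 1877 has 30 days: 249 − 30 = 219 left.
May 1877 has 31 days: 219 − 31 = 188 left.
April 1877 has 30 days: 188 − 30 = 158 left.
March 1877 has 31 days: 158 − 31 = 127 left.
February 1877 has 28 days (1877 is not a leap year): 127 − 28 = 99 left.
January 1877 has 31 days: 99 − 31 = 68 left.
December 1876 has 31 days: 68 − 31 = 37 left.
November 1876 has 30 days: 37 − 30 = 7 left.
October 1876 has 31 days; 31 − 7 = 24 → October 24, 1876.

October 24, 1876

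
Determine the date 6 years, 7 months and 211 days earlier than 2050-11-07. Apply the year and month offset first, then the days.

Going back 6 years, 7 months and 211 days from November 7, 2050: first the month/year part, then the days.
-6 years → 2044; month 11 − 7 = 4 → April 2044.
Day 7 is valid in April, giving April 7, 2044.
Now subtract 211 days from April 7, 2044.
Going back 7 days from April 7, 2044 reaches the end of the previous month; 211 − 7 = 204 left.
March 2044 has 31 days: 204 − 31 = 173 left.
February 2044 has 29 days (2044 is a leap year): 173 − 29 = 144 left.
January 2044 has 31 days: 144 − 31 = 113 left.
December 2043 has 31 days: 113 − 31 = 82 left.
November 2043 has 30 days: 82 − 30 = 52 left.
October 2043 has 31 days: 52 − 31 = 21 left.
September 2043 has 30 days; 30 − 21 = 9 → September 9, 2043.

September 9, 2043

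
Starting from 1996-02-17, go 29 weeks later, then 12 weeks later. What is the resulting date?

Advancing 29 weeks (= 203 days) from February 17, 1996:
February has 29 days, so 29 − 17 = 12 days remain after February 17, 1996; 203 − 12 = 191 left.
March 1996 has 31 days: 191 − 31 = 160 left.
April 1996 has 30 days: 160 − 30 = 130 left.
May 1996 has 31 days: 130 − 31 = 99 left.
June 1996 has 30 days: 99 − 30 = 69 left.
July 1996 has 31 days: 69 − 31 = 38 left.
August 1996 has 31 days: 38 − 31 = 7 left.
7 days into September 1996 → September 7, 1996.
Adding 12 weeks (= 84 days) from September 7, 1996:
September has 30 days, so 30 − 7 = 23 days remain after September 7, 1996; 84 − 23 = 61 left.
October 1996 has 31 days: 61 − 31 = 30 left.
30 days into November 1996 → November 30, 1996.

November 30, 1996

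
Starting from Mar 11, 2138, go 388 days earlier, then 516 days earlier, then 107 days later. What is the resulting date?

Subtracting 388 days from March 11, 2138:
Going back 11 days from March 11, 2138 reaches the end of the previous month; 388 − 11 = 377 left.
February 2138 has 28 days (2138 is not a leap year): 377 − 28 = 349 left.
January 2138 has 31 days: 349 − 31 = 318 left.
December 2137 has 31 days: 318 − 31 = 287 left.
November 2137 has 30 days: 287 − 30 = 257 left.
October 2137 has 31 days: 257 − 31 = 226 left.
September 2137 has 30 days: 226 − 30 = 196 left.
August 2137 has 31 days: 196 − 31 = 165 left.
July 2137 has 31 days: 165 − 31 = 134 left.
June 2137 has 30 days: 134 − 30 = 104 left.
May 2137 has 31 days: 104 − 31 = 73 left.
April 2137 has 30 days: 73 − 30 = 43 left.
March 2137 has 31 days: 43 − 31 = 12 left.
February 2137 has 28 days; 28 − 12 = 16 → February 16, 2137.
Counting back 516 days from February 16, 2137:
Going back 16 days from February 16, 2137 reaches the end of the previous month; 516 − 16 = 500 left.
January 2137 has 31 days: 500 − 31 = 469 left.
December 2136 has 31 days: 469 − 31 = 438 left.
November 2136 has 30 days: 438 − 30 = 408 left.
October 2136 has 31 days: 408 − 31 = 377 left.
September 2136 has 30 days: 377 − 30 = 347 left.
August 2136 has 31 days: 347 − 31 = 316 left.
July 2136 has 31 days: 316 − 31 = 285 left.
June 2136 has 30 days: 285 − 30 = 255 left.
May 2136 has 31 days: 255 − 31 = 224 left.
April 2136 has 30 days: 224 − 30 = 194 left.
March 2136 has 31 days: 194 − 31 = 163 left.
February 2136 has 29 days (2136 is a leap year): 163 − 29 = 134 left.
January 2136 has 31 days: 134 − 31 = 103 left.
December 2135 has 31 days: 103 − 31 = 72 left.
November 2135 has 30 days: 72 − 30 = 42 left.
October 2135 has 31 days: 42 − 31 = 11 left.
September 2135 has 30 days; 30 − 11 = 19 → September 19, 2135.
Advancing 107 days from September 19, 2135:
September has 30 days, so 30 − 19 = 11 days remain after September 19, 2135; 107 − 11 = 96 left.
October 2135 has 31 days: 96 − 31 = 65 left.
November 2135 has 30 days: 65 − 30 = 35 left.
December 2135 has 31 days: 35 − 31 = 4 left.
4 days into January 2136 → January 4, 2136.

January 4, 2136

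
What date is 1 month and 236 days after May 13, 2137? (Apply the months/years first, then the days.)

Advancing 1 month and 236 days from May 13, 2137: first the month/year part, then the days.
month 5 + 1 = 6 → June 2137.
Day 13 is valid in June, giving June 13, 2137.
Now add 236 days from June 13, 2137.
June has 30 days, so 30 − 13 = 17 days remain after June 13, 2137; 236 − 17 = 219 left.
July 2137 has 31 days: 219 − 31 = 188 left.
August 2137 has 31 days: 188 − 31 = 157 left.
September 2137 has 30 days: 157 − 30 = 127 left.
October 2137 has 31 days: 127 − 31 = 96 left.
November 2137 has 30 days: 96 − 30 = 66 left.
December 2137 has 31 days: 66 − 31 = 35 left.
January 2138 has 31 days: 35 − 31 = 4 left.
4 days into February 2138 → February 4, 2138.

February 4, 2138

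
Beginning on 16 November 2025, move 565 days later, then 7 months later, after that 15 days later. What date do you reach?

January 19, 2028

Counting forward 565 days from November 16, 2025:
November has 30 days, so 30 − 16 = 14 days remain after November 16, 2025; 565 − 14 = 551 left.
December 2025 has 31 days: 551 − 31 = 520 left.
January 2026 has 31 days: 520 − 31 = 489 left.
February 2026 has 28 days (2026 is not a leap year): 489 − 28 = 461 left.
March 2026 has 31 days: 461 − 31 = 430 left.
April 2026 has 30 days: 430 − 30 = 400 left.
May 2026 has 31 days: 400 − 31 = 369 left.
June 2026 has 30 days: 369 − 30 = 339 left.
July 2026 has 31 days: 339 − 31 = 308 left.
August 2026 has 31 days: 308 − 31 = 277 left.
September 2026 has 30 days: 277 − 30 = 247 left.
October 2026 has 31 days: 247 − 31 = 216 left.
November 2026 has 30 days: 216 − 30 = 186 left.
December 2026 has 31 days: 186 − 31 = 155 left.
January 2027 has 31 days: 155 − 31 = 124 left.
February 2027 has 28 days (2027 is not a leap year): 124 − 28 = 96 left.
March 2027 has 31 days: 96 − 31 = 65 left.
April 2027 has 30 days: 65 − 30 = 35 left.
May 2027 has 31 days: 35 − 31 = 4 left.
4 days into June 2027 → June 4, 2027.
Counting forward 7 months from June 4, 2027:
month 6 + 7 = 13, which is month 1 of year 2028 → January 2028.
Day 4 is valid in January, giving January 4, 2028.
Advancing 15 days from January 4, 2028:
January has 31 days; 4 + 15 = 19, still in January.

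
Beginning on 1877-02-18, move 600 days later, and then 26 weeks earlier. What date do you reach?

April 12, 1878

Counting forward 600 days from February 18, 1877:
February has 28 days, so 28 − 18 = 10 days remain after February 18, 1877; 600 − 10 = 590 left.
March 1877 has 31 days: 590 − 31 = 559 left.
April 1877 has 30 days: 559 − 30 = 529 left.
May 1877 has 31 days: 529 − 31 = 498 left.
June 1877 has 30 days: 498 − 30 = 468 left.
July 1877 has 31 days: 468 − 31 = 437 left.
August 1877 has 31 days: 437 − 31 = 406 left.
September 1877 has 30 days: 406 − 30 = 376 left.
October 1877 has 31 days: 376 − 31 = 345 left.
November 1877 has 30 days: 345 − 30 = 315 left.
December 1877 has 31 days: 315 − 31 = 284 left.
January 1878 has 31 days: 284 − 31 = 253 left.
February 1878 has 28 days (1878 is not a leap year): 253 − 28 = 225 left.
March 1878 has 31 days: 225 − 31 = 194 left.
April 1878 has 30 days: 194 − 30 = 164 left.
May 1878 has 31 days: 164 − 31 = 133 left.
June 1878 has 30 days: 133 − 30 = 103 left.
July 1878 has 31 days: 103 − 31 = 72 left.
August 1878 has 31 days: 72 − 31 = 41 left.
September 1878 has 30 days: 41 − 30 = 11 left.
11 days into October 1878 → October 11, 1878.
Counting back 26 weeks (= 182 days) from October 11, 1878:
Going back 11 days from October 11, 1878 reaches the end of the previous month; 182 − 11 = 171 left.
September 1878 has 30 days: 171 − 30 = 141 left.
August 1878 has 31 days: 141 − 31 = 110 left.
July 1878 has 31 days: 110 − 31 = 79 left.
June 1878 has 30 days: 79 − 30 = 49 left.
May 1878 has 31 days: 49 − 31 = 18 left.
April 1878 has 30 days; 30 − 18 = 12 → April 12, 1878.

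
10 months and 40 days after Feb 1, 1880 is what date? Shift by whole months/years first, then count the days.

Adding 10 months and 40 days from February 1, 1880: first the month/year part, then the days.
month 2 + 10 = 12 → December 1880.
Day 1 is valid in December, giving December 1, 1880.
Now add 40 days from December 1, 1880.
December has 31 days, so 31 − 1 = 30 days remain after December 1, 1880; 40 − 30 = 10 left.
10 days into January 1881 → January 10, 1881.

January 10, 1881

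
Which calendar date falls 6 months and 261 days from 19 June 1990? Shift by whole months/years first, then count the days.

Counting forward 6 months and 261 days from June 19, 1990: first the month/year part, then the days.
month 6 + 6 = 12 → December 1990.
Day 19 is valid in December, giving December 19, 1990.
Now add 261 days from December 19, 1990.
December has 31 days, so 31 − 19 = 12 days remain after December 19, 1990; 261 − 12 = 249 left.
January 1991 has 31 days: 249 − 31 = 218 left.
February 1991 has 28 days (1991 is not a leap year): 218 − 28 = 190 left.
March 1991 has 31 days: 190 − 31 = 159 left.
April 1991 has 30 days: 159 − 30 = 129 left.
May 1991 has 31 days: 129 − 31 = 98 left.
June 1991 has 30 days: 98 − 30 = 68 left.
July 1991 has 31 days: 68 − 31 = 37 left.
August 1991 has 31 days: 37 − 31 = 6 left.
6 days into September 1991 → September 6, 1991.

September 6, 1991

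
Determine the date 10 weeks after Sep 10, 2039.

Advancing 10 weeks = 70 days from September 10, 2039.
September has 30 days, so 30 − 10 = 20 days remain after September 10, 2039; 70 − 20 = 50 left.
October 2039 has 31 days: 50 − 31 = 19 left.
19 days into November 2039 → November 19, 2039.

November 19, 2039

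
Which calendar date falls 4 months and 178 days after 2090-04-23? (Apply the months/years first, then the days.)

February 17, 2091

Adding 4 months and 178 days from April 23, 2090: first the month/year part, then the days.
month 4 + 4 = 8 → August 2090.
Day 23 is valid in August, giving August 23, 2090.
Now add 178 days from August 23, 2090.
August has 31 days, so 31 − 23 = 8 days remain after August 23, 2090; 178 − 8 = 170 left.
September 2090 has 30 days: 170 − 30 = 140 left.
October 2090 has 31 days: 140 − 31 = 109 left.
November 2090 has 30 days: 109 − 30 = 79 left.
December 2090 has 31 days: 79 − 31 = 48 left.
January 2091 has 31 days: 48 − 31 = 17 left.
17 days into February 2091 → February 17, 2091.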